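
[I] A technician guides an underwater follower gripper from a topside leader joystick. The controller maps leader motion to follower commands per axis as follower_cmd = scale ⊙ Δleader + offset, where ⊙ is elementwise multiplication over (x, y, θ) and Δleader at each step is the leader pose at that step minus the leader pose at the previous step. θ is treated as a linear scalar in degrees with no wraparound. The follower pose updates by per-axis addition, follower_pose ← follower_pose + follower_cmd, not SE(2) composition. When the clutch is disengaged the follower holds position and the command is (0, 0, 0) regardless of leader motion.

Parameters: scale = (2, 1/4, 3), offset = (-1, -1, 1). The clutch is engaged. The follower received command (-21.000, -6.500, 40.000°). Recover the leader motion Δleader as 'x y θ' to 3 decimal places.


axis x: (-21.000 − -1) / (2) = -10.000
axis y: (-6.500 − -1) / (1/4) = -22.000
axis θ: (40.000 − 1) / (3) = 13.000

-10.000 -22.000 13.000


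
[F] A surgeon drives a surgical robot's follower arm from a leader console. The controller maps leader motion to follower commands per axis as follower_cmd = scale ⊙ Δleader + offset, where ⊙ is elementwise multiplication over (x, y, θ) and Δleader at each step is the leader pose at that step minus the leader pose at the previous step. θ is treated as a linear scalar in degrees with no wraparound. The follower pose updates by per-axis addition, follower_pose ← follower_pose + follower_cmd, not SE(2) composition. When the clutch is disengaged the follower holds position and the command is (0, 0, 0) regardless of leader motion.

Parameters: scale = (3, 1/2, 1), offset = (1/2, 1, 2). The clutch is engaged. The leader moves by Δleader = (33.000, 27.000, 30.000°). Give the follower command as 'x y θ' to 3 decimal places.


axis x: 3·33.000 + 1/2 = 99.500
axis y: 1/2·27.000 + 1 = 14.500
axis θ: 1·30.000 + 2 = 32.000

99.500 14.500 32.000


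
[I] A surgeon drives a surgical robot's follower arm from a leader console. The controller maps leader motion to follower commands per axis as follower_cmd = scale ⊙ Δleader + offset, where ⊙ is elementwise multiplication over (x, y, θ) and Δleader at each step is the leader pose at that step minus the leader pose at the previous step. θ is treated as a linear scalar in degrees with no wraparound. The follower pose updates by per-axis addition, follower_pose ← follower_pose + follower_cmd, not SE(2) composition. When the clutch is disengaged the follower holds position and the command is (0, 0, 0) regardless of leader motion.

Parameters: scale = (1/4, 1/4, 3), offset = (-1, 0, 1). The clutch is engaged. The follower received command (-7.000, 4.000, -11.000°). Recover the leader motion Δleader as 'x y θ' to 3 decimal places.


-24.000 16.000 -4.000

axis x: (-7.000 − -1) / (1/4) = -24.000
axis y: (4.000 − 0) / (1/4) = 16.000
axis θ: (-11.000 − 1) / (3) = -4.000


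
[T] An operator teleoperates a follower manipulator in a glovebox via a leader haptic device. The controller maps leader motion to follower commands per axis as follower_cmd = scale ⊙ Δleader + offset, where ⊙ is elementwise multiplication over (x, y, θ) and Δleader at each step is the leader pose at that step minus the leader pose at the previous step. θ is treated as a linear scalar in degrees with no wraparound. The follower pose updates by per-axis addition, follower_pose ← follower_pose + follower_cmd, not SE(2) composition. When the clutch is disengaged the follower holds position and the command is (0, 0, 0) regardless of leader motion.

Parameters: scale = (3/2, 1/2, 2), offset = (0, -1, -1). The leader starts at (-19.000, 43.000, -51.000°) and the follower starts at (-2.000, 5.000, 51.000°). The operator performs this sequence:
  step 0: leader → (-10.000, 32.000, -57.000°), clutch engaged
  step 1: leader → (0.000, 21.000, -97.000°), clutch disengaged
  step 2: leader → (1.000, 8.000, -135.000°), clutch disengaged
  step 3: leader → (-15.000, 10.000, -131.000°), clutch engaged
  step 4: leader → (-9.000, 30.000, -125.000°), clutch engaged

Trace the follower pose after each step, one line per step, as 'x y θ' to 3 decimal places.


step 0: Δleader=(9.000, -11.000, -6.000°), engaged; cmd=(13.500, -6.500, -13.000°) → follower=(11.500, -1.500, 38.000°)
step 1: Δleader=(10.000, -11.000, -40.000°), disengaged; cmd=(0,0,0) → follower holds at (11.500, -1.500, 38.000°)
step 2: Δleader=(1.000, -13.000, -38.000°), disengaged; cmd=(0,0,0) → follower holds at (11.500, -1.500, 38.000°)
step 3: Δleader=(-16.000, 2.000, 4.000°), engaged; cmd=(-24.000, 0.000, 7.000°) → follower=(-12.500, -1.500, 45.000°)
step 4: Δleader=(6.000, 20.000, 6.000°), engaged; cmd=(9.000, 9.000, 11.000°) → follower=(-3.500, 7.500, 56.000°)

11.500 -1.500 38.000
11.500 -1.500 38.000
11.500 -1.500 38.000
-12.500 -1.500 45.000
-3.500 7.500 56.000


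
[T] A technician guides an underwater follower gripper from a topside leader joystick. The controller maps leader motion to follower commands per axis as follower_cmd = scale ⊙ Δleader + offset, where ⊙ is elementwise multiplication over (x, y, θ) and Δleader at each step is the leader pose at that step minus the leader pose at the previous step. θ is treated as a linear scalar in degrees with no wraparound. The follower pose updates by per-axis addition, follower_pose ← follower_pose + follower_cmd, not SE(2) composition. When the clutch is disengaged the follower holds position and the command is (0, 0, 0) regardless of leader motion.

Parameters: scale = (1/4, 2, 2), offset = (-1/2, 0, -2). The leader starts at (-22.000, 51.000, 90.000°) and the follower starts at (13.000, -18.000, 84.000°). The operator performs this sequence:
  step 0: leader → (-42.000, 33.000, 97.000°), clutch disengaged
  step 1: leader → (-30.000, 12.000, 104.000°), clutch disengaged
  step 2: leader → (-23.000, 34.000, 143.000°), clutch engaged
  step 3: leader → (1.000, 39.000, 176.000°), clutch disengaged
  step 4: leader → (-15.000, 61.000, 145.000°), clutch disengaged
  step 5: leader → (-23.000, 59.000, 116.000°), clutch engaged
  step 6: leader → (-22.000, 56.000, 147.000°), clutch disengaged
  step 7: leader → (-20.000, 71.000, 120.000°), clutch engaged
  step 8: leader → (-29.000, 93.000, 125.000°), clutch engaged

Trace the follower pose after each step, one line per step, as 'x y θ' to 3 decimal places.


step 0: Δleader=(-20.000, -18.000, 7.000°), disengaged; cmd=(0,0,0) → follower holds at (13.000, -18.000, 84.000°)
step 1: Δleader=(12.000, -21.000, 7.000°), disengaged; cmd=(0,0,0) → follower holds at (13.000, -18.000, 84.000°)
step 2: Δleader=(7.000, 22.000, 39.000°), engaged; cmd=(1.250, 44.000, 76.000°) → follower=(14.250, 26.000, 160.000°)
step 3: Δleader=(24.000, 5.000, 33.000°), disengaged; cmd=(0,0,0) → follower holds at (14.250, 26.000, 160.000°)
step 4: Δleader=(-16.000, 22.000, -31.000°), disengaged; cmd=(0,0,0) → follower holds at (14.250, 26.000, 160.000°)
step 5: Δleader=(-8.000, -2.000, -29.000°), engaged; cmd=(-2.500, -4.000, -60.000°) → follower=(11.750, 22.000, 100.000°)
step 6: Δleader=(1.000, -3.000, 31.000°), disengaged; cmd=(0,0,0) → follower holds at (11.750, 22.000, 100.000°)
step 7: Δleader=(2.000, 15.000, -27.000°), engaged; cmd=(0.000, 30.000, -56.000°) → follower=(11.750, 52.000, 44.000°)
step 8: Δleader=(-9.000, 22.000, 5.000°), engaged; cmd=(-2.750, 44.000, 8.000°) → follower=(9.000, 96.000, 52.000°)

13.000 -18.000 84.000
13.000 -18.000 84.000
14.250 26.000 160.000
14.250 26.000 160.000
14.250 26.000 160.000
11.750 22.000 100.000
11.750 22.000 100.000
11.750 52.000 44.000
9.000 96.000 52.000


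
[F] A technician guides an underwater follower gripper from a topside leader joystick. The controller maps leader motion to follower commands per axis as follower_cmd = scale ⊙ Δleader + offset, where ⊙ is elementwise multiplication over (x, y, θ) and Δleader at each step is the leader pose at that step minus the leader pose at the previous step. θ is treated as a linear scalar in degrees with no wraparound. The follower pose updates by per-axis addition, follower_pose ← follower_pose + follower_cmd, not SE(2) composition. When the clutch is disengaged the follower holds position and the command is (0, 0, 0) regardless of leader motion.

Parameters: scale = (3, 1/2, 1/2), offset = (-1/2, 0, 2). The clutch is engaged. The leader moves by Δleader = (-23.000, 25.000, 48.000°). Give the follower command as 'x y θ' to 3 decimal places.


-69.500 12.500 26.000

axis x: 3·-23.000 + -1/2 = -69.500
axis y: 1/2·25.000 + 0 = 12.500
axis θ: 1/2·48.000 + 2 = 26.000


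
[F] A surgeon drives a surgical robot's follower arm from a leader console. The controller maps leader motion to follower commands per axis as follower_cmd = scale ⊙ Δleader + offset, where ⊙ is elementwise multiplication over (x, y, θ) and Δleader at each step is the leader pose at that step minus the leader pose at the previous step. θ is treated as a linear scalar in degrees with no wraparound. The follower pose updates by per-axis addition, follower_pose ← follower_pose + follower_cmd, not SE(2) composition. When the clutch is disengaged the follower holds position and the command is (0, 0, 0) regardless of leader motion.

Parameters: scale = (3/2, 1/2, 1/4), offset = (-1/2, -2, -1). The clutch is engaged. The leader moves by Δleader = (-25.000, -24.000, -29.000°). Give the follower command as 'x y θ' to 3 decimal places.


axis x: 3/2·-25.000 + -1/2 = -38.000
axis y: 1/2·-24.000 + -2 = -14.000
axis θ: 1/4·-29.000 + -1 = -8.250

-38.000 -14.000 -8.250


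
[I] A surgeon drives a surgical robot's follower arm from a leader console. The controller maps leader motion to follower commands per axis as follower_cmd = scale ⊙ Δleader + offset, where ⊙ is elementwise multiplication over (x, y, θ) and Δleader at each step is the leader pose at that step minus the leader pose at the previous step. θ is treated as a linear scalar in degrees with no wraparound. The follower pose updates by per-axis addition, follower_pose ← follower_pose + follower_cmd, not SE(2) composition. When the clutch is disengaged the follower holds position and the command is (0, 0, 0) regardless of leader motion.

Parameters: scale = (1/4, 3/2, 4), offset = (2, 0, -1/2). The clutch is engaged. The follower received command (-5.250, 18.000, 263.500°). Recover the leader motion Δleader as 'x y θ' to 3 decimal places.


axis x: (-5.250 − 2) / (1/4) = -29.000
axis y: (18.000 − 0) / (3/2) = 12.000
axis θ: (263.500 − -1/2) / (4) = 66.000

-29.000 12.000 66.000


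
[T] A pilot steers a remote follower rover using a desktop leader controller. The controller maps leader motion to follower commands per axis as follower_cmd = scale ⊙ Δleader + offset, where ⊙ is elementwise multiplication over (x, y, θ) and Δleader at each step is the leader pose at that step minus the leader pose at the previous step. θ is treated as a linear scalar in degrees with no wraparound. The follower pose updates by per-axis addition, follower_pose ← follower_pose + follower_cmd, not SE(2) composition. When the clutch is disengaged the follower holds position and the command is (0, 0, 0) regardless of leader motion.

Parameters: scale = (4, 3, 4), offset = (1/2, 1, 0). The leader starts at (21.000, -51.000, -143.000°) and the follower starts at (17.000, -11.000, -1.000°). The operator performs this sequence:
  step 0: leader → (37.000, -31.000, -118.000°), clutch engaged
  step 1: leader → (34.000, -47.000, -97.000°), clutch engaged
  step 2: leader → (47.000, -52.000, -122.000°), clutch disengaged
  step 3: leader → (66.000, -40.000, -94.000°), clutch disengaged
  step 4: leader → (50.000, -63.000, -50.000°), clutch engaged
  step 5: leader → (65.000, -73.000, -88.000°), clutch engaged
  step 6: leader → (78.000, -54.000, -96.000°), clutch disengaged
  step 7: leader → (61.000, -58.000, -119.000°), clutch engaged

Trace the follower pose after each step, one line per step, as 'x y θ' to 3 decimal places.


step 0: Δleader=(16.000, 20.000, 25.000°), engaged; cmd=(64.500, 61.000, 100.000°) → follower=(81.500, 50.000, 99.000°)
step 1: Δleader=(-3.000, -16.000, 21.000°), engaged; cmd=(-11.500, -47.000, 84.000°) → follower=(70.000, 3.000, 183.000°)
step 2: Δleader=(13.000, -5.000, -25.000°), disengaged; cmd=(0,0,0) → follower holds at (70.000, 3.000, 183.000°)
step 3: Δleader=(19.000, 12.000, 28.000°), disengaged; cmd=(0,0,0) → follower holds at (70.000, 3.000, 183.000°)
step 4: Δleader=(-16.000, -23.000, 44.000°), engaged; cmd=(-63.500, -68.000, 176.000°) → follower=(6.500, -65.000, 359.000°)
step 5: Δleader=(15.000, -10.000, -38.000°), engaged; cmd=(60.500, -29.000, -152.000°) → follower=(67.000, -94.000, 207.000°)
step 6: Δleader=(13.000, 19.000, -8.000°), disengaged; cmd=(0,0,0) → follower holds at (67.000, -94.000, 207.000°)
step 7: Δleader=(-17.000, -4.000, -23.000°), engaged; cmd=(-67.500, -11.000, -92.000°) → follower=(-0.500, -105.000, 115.000°)

81.500 50.000 99.000
70.000 3.000 183.000
70.000 3.000 183.000
70.000 3.000 183.000
6.500 -65.000 359.000
67.000 -94.000 207.000
67.000 -94.000 207.000
-0.500 -105.000 115.000


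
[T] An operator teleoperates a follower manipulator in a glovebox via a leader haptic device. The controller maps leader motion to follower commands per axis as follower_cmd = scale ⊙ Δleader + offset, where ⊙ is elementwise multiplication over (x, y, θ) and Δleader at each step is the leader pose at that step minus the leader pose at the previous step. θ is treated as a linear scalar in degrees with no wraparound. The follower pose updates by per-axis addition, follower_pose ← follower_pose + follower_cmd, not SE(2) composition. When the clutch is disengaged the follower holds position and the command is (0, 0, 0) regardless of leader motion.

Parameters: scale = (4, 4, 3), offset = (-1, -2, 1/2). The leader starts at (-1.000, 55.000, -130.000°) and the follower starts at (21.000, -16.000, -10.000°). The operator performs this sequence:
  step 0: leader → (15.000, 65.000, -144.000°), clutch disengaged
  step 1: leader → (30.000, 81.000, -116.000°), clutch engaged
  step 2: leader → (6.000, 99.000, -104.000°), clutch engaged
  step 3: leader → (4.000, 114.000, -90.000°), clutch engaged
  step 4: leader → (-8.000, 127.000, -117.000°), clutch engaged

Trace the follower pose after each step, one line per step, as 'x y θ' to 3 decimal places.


step 0: Δleader=(16.000, 10.000, -14.000°), disengaged; cmd=(0,0,0) → follower holds at (21.000, -16.000, -10.000°)
step 1: Δleader=(15.000, 16.000, 28.000°), engaged; cmd=(59.000, 62.000, 84.500°) → follower=(80.000, 46.000, 74.500°)
step 2: Δleader=(-24.000, 18.000, 12.000°), engaged; cmd=(-97.000, 70.000, 36.500°) → follower=(-17.000, 116.000, 111.000°)
step 3: Δleader=(-2.000, 15.000, 14.000°), engaged; cmd=(-9.000, 58.000, 42.500°) → follower=(-26.000, 174.000, 153.500°)
step 4: Δleader=(-12.000, 13.000, -27.000°), engaged; cmd=(-49.000, 50.000, -80.500°) → follower=(-75.000, 224.000, 73.000°)

21.000 -16.000 -10.000
80.000 46.000 74.500
-17.000 116.000 111.000
-26.000 174.000 153.500
-75.000 224.000 73.000


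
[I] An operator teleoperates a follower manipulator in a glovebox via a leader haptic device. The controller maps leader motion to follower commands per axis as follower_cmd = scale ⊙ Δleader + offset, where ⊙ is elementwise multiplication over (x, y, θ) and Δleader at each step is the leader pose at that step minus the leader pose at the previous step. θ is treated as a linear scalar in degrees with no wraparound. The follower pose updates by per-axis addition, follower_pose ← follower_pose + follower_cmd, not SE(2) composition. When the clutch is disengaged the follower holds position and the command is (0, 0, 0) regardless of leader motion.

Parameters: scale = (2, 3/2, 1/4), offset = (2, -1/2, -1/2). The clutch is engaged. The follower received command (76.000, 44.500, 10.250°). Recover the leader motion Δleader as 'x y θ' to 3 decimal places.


axis x: (76.000 − 2) / (2) = 37.000
axis y: (44.500 − -1/2) / (3/2) = 30.000
axis θ: (10.250 − -1/2) / (1/4) = 43.000

37.000 30.000 43.000


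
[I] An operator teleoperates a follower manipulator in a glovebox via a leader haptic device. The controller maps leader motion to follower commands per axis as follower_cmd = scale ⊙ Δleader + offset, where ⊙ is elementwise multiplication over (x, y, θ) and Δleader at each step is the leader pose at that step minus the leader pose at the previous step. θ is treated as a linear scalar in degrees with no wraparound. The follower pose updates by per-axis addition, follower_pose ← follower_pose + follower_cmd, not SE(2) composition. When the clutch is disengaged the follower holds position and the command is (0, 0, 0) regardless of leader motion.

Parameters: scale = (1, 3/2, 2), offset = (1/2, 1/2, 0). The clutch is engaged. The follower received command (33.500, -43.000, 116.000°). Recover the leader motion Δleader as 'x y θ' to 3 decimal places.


33.000 -29.000 58.000

axis x: (33.500 − 1/2) / (1) = 33.000
axis y: (-43.000 − 1/2) / (3/2) = -29.000
axis θ: (116.000 − 0) / (2) = 58.000


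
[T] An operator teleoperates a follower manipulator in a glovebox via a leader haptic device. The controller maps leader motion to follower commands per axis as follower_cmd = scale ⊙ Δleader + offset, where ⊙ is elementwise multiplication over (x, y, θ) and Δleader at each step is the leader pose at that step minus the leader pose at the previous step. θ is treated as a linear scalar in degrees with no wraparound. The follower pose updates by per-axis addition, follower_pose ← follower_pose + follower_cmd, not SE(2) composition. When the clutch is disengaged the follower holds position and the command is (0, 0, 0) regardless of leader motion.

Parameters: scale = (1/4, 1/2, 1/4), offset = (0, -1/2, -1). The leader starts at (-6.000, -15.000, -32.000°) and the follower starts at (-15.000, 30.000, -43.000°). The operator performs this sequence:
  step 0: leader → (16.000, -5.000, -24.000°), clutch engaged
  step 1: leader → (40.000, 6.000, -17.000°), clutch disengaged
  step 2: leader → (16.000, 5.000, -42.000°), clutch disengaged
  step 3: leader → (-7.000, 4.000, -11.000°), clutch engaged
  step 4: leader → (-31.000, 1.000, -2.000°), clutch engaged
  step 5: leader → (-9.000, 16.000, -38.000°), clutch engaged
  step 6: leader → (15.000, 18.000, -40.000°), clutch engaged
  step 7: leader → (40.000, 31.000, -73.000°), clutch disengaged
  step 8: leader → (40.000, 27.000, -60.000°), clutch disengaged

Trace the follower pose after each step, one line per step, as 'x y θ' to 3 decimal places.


-9.500 34.500 -42.000
-9.500 34.500 -42.000
-9.500 34.500 -42.000
-15.250 33.500 -35.250
-21.250 31.500 -34.000
-15.750 38.500 -44.000
-9.750 39.000 -45.500
-9.750 39.000 -45.500
-9.750 39.000 -45.500

step 0: Δleader=(22.000, 10.000, 8.000°), engaged; cmd=(5.500, 4.500, 1.000°) → follower=(-9.500, 34.500, -42.000°)
step 1: Δleader=(24.000, 11.000, 7.000°), disengaged; cmd=(0,0,0) → follower holds at (-9.500, 34.500, -42.000°)
step 2: Δleader=(-24.000, -1.000, -25.000°), disengaged; cmd=(0,0,0) → follower holds at (-9.500, 34.500, -42.000°)
step 3: Δleader=(-23.000, -1.000, 31.000°), engaged; cmd=(-5.750, -1.000, 6.750°) → follower=(-15.250, 33.500, -35.250°)
step 4: Δleader=(-24.000, -3.000, 9.000°), engaged; cmd=(-6.000, -2.000, 1.250°) → follower=(-21.250, 31.500, -34.000°)
step 5: Δleader=(22.000, 15.000, -36.000°), engaged; cmd=(5.500, 7.000, -10.000°) → follower=(-15.750, 38.500, -44.000°)
step 6: Δleader=(24.000, 2.000, -2.000°), engaged; cmd=(6.000, 0.500, -1.500°) → follower=(-9.750, 39.000, -45.500°)
step 7: Δleader=(25.000, 13.000, -33.000°), disengaged; cmd=(0,0,0) → follower holds at (-9.750, 39.000, -45.500°)
step 8: Δleader=(0.000, -4.000, 13.000°), disengaged; cmd=(0,0,0) → follower holds at (-9.750, 39.000, -45.500°)


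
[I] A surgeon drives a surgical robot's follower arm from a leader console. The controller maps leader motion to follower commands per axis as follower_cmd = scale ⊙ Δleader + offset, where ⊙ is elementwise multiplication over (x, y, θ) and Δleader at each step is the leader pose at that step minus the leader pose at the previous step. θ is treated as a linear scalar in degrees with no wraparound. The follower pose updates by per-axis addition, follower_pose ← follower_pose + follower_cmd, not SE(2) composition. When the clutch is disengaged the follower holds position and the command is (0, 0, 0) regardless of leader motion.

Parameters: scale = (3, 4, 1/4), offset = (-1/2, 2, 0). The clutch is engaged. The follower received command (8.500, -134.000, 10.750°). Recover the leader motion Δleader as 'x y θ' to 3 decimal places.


axis x: (8.500 − -1/2) / (3) = 3.000
axis y: (-134.000 − 2) / (4) = -34.000
axis θ: (10.750 − 0) / (1/4) = 43.000

3.000 -34.000 43.000


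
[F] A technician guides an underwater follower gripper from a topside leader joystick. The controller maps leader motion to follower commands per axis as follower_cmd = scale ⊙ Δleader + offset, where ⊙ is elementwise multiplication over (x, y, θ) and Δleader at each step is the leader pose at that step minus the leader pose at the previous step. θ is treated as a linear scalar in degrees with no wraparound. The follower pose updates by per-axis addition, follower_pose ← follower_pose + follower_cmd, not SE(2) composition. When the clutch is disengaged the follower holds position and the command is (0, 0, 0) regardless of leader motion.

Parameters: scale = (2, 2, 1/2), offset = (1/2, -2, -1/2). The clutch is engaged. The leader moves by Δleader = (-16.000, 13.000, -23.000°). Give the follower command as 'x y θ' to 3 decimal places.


axis x: 2·-16.000 + 1/2 = -31.500
axis y: 2·13.000 + -2 = 24.000
axis θ: 1/2·-23.000 + -1/2 = -12.000

-31.500 24.000 -12.000


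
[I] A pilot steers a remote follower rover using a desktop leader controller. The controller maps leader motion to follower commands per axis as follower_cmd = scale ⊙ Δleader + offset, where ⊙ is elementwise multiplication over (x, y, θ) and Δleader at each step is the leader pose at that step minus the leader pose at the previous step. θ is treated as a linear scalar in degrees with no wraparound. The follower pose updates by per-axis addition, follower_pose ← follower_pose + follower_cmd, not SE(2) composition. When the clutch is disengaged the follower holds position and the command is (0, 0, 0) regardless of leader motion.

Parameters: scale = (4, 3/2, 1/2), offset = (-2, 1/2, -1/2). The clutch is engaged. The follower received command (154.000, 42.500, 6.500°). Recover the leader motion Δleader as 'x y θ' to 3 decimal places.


39.000 28.000 14.000

axis x: (154.000 − -2) / (4) = 39.000
axis y: (42.500 − 1/2) / (3/2) = 28.000
axis θ: (6.500 − -1/2) / (1/2) = 14.000


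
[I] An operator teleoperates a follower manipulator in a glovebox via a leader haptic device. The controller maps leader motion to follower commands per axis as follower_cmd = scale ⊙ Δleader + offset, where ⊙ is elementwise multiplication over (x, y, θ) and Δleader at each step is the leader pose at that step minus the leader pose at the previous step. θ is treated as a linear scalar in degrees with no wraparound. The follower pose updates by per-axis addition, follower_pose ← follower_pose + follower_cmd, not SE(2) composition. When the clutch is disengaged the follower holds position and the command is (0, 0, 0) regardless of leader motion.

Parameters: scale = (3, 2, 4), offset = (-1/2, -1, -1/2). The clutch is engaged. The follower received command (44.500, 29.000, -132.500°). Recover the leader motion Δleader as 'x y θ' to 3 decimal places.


axis x: (44.500 − -1/2) / (3) = 15.000
axis y: (29.000 − -1) / (2) = 15.000
axis θ: (-132.500 − -1/2) / (4) = -33.000

15.000 15.000 -33.000


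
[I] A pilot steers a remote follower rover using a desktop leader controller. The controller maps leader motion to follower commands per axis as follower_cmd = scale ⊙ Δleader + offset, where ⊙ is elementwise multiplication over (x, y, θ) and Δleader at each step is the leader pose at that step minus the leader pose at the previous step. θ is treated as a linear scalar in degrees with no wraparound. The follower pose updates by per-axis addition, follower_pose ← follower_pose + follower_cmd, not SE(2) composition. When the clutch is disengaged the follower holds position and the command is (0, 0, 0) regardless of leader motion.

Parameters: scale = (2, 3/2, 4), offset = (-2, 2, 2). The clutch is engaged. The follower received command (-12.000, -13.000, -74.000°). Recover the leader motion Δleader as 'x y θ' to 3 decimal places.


axis x: (-12.000 − -2) / (2) = -5.000
axis y: (-13.000 − 2) / (3/2) = -10.000
axis θ: (-74.000 − 2) / (4) = -19.000

-5.000 -10.000 -19.000


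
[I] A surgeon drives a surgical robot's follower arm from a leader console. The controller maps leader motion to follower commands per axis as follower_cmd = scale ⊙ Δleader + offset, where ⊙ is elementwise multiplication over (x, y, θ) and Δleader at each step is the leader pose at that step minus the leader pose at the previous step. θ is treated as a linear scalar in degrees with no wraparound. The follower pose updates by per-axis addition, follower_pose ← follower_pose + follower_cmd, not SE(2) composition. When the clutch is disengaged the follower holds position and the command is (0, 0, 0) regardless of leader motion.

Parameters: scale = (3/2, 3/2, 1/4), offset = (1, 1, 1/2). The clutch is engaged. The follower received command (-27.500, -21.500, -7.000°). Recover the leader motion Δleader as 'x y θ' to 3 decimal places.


-19.000 -15.000 -30.000

axis x: (-27.500 − 1) / (3/2) = -19.000
axis y: (-21.500 − 1) / (3/2) = -15.000
axis θ: (-7.000 − 1/2) / (1/4) = -30.000


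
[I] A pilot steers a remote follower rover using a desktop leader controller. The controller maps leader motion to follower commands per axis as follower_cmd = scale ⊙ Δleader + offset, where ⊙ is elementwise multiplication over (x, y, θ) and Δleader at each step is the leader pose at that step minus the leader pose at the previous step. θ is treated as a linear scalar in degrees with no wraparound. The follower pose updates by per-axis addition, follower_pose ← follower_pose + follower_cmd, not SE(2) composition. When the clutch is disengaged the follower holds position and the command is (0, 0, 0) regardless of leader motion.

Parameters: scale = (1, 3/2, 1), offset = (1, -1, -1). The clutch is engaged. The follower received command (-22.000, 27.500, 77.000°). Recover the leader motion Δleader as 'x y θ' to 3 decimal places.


axis x: (-22.000 − 1) / (1) = -23.000
axis y: (27.500 − -1) / (3/2) = 19.000
axis θ: (77.000 − -1) / (1) = 78.000

-23.000 19.000 78.000


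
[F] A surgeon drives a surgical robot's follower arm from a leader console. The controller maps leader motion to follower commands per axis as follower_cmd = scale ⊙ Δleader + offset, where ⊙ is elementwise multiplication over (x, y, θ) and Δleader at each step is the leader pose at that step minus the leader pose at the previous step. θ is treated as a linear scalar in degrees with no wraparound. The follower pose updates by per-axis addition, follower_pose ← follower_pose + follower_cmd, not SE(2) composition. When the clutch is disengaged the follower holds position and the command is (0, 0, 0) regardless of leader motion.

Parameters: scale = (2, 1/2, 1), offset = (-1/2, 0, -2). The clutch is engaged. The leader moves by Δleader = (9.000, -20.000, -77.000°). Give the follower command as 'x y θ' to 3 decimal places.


17.500 -10.000 -79.000

axis x: 2·9.000 + -1/2 = 17.500
axis y: 1/2·-20.000 + 0 = -10.000
axis θ: 1·-77.000 + -2 = -79.000


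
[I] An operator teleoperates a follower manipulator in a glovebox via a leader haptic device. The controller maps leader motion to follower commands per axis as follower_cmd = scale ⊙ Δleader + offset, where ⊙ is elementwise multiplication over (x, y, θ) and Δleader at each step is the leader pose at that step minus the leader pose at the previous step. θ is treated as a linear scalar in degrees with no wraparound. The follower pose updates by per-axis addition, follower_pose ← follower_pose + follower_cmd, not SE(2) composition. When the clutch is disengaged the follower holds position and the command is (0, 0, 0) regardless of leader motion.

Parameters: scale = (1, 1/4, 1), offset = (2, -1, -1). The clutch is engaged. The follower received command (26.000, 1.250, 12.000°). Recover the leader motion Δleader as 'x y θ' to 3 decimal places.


axis x: (26.000 − 2) / (1) = 24.000
axis y: (1.250 − -1) / (1/4) = 9.000
axis θ: (12.000 − -1) / (1) = 13.000

24.000 9.000 13.000


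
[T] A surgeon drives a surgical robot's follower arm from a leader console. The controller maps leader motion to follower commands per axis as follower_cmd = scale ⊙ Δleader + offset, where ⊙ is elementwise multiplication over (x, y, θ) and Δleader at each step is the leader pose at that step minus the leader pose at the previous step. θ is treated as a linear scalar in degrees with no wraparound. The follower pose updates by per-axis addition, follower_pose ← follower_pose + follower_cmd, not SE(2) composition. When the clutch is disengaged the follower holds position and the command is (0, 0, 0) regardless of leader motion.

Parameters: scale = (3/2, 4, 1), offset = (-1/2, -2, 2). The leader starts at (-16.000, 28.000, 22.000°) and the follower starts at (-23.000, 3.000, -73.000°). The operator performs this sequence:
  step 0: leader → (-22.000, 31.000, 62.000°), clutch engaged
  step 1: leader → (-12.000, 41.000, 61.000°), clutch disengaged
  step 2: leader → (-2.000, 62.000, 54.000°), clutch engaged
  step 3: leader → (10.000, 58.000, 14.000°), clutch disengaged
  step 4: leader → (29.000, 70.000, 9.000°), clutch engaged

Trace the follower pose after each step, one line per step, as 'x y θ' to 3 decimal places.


step 0: Δleader=(-6.000, 3.000, 40.000°), engaged; cmd=(-9.500, 10.000, 42.000°) → follower=(-32.500, 13.000, -31.000°)
step 1: Δleader=(10.000, 10.000, -1.000°), disengaged; cmd=(0,0,0) → follower holds at (-32.500, 13.000, -31.000°)
step 2: Δleader=(10.000, 21.000, -7.000°), engaged; cmd=(14.500, 82.000, -5.000°) → follower=(-18.000, 95.000, -36.000°)
step 3: Δleader=(12.000, -4.000, -40.000°), disengaged; cmd=(0,0,0) → follower holds at (-18.000, 95.000, -36.000°)
step 4: Δleader=(19.000, 12.000, -5.000°), engaged; cmd=(28.000, 46.000, -3.000°) → follower=(10.000, 141.000, -39.000°)

-32.500 13.000 -31.000
-32.500 13.000 -31.000
-18.000 95.000 -36.000
-18.000 95.000 -36.000
10.000 141.000 -39.000


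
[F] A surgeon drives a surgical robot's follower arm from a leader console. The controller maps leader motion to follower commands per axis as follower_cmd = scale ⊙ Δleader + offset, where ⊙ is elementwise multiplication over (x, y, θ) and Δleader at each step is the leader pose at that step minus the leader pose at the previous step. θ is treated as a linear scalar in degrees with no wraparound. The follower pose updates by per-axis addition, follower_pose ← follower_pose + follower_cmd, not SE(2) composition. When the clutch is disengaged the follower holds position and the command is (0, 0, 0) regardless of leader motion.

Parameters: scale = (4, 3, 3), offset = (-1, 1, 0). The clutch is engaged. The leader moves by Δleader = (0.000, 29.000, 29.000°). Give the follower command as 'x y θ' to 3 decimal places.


axis x: 4·0.000 + -1 = -1.000
axis y: 3·29.000 + 1 = 88.000
axis θ: 3·29.000 + 0 = 87.000

-1.000 88.000 87.000


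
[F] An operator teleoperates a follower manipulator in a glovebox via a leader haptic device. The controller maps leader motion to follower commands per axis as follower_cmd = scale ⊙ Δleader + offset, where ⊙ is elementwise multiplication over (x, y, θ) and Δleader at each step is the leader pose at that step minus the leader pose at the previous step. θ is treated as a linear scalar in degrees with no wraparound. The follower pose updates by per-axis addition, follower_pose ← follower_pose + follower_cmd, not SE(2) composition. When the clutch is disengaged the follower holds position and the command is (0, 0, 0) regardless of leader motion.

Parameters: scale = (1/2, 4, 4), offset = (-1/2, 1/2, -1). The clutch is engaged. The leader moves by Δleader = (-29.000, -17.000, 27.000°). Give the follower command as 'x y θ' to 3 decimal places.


-15.000 -67.500 107.000

axis x: 1/2·-29.000 + -1/2 = -15.000
axis y: 4·-17.000 + 1/2 = -67.500
axis θ: 4·27.000 + -1 = 107.000


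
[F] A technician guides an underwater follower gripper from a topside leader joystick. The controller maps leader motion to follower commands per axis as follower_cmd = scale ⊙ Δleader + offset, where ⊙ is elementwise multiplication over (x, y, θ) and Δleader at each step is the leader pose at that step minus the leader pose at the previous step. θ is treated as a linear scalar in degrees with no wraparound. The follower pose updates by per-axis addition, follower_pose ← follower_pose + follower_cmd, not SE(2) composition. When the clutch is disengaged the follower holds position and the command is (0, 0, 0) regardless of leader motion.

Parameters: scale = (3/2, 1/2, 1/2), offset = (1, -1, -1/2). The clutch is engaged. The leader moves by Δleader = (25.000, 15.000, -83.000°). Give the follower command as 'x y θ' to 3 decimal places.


38.500 6.500 -42.000

axis x: 3/2·25.000 + 1 = 38.500
axis y: 1/2·15.000 + -1 = 6.500
axis θ: 1/2·-83.000 + -1/2 = -42.000


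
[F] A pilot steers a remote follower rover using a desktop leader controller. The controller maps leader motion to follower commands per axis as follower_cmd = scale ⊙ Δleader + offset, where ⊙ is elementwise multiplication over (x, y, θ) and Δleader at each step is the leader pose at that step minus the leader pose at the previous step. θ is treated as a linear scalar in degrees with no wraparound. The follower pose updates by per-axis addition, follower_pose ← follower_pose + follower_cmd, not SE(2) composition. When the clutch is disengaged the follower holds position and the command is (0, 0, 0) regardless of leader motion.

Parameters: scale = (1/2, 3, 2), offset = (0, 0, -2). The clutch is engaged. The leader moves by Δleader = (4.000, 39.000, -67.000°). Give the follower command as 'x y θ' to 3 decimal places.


2.000 117.000 -136.000

axis x: 1/2·4.000 + 0 = 2.000
axis y: 3·39.000 + 0 = 117.000
axis θ: 2·-67.000 + -2 = -136.000


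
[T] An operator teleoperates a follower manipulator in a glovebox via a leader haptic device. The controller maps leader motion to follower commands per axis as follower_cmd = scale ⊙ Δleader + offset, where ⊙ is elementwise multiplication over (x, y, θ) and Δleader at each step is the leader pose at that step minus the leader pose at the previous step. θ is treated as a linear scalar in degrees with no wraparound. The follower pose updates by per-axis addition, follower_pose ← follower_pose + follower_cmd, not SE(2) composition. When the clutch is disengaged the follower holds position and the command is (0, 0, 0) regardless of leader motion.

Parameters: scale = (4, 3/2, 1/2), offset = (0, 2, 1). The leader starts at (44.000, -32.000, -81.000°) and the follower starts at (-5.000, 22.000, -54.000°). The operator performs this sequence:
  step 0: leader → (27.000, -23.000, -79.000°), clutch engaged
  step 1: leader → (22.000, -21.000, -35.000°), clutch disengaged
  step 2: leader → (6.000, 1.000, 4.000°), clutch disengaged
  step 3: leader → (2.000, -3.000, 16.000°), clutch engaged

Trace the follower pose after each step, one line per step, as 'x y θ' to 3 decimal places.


step 0: Δleader=(-17.000, 9.000, 2.000°), engaged; cmd=(-68.000, 15.500, 2.000°) → follower=(-73.000, 37.500, -52.000°)
step 1: Δleader=(-5.000, 2.000, 44.000°), disengaged; cmd=(0,0,0) → follower holds at (-73.000, 37.500, -52.000°)
step 2: Δleader=(-16.000, 22.000, 39.000°), disengaged; cmd=(0,0,0) → follower holds at (-73.000, 37.500, -52.000°)
step 3: Δleader=(-4.000, -4.000, 12.000°), engaged; cmd=(-16.000, -4.000, 7.000°) → follower=(-89.000, 33.500, -45.000°)

-73.000 37.500 -52.000
-73.000 37.500 -52.000
-73.000 37.500 -52.000
-89.000 33.500 -45.000


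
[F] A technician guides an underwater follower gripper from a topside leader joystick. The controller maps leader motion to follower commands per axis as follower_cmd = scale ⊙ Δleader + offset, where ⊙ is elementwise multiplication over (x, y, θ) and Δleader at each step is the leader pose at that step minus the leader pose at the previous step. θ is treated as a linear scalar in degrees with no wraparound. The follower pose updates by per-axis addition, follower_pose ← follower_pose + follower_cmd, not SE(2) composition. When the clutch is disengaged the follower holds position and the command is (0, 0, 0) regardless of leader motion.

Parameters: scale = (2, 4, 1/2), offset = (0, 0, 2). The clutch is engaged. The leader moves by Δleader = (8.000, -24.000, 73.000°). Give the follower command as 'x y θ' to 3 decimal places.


axis x: 2·8.000 + 0 = 16.000
axis y: 4·-24.000 + 0 = -96.000
axis θ: 1/2·73.000 + 2 = 38.500

16.000 -96.000 38.500


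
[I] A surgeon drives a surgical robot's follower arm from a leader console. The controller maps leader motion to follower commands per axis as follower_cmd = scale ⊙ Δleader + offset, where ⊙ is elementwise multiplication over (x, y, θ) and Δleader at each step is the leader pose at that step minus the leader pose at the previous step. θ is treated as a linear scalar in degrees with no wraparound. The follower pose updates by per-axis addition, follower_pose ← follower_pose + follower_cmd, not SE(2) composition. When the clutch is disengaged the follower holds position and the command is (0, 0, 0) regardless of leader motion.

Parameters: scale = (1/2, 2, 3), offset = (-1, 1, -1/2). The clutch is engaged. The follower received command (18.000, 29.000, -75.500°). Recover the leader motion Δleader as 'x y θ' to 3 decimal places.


38.000 14.000 -25.000

axis x: (18.000 − -1) / (1/2) = 38.000
axis y: (29.000 − 1) / (2) = 14.000
axis θ: (-75.500 − -1/2) / (3) = -25.000


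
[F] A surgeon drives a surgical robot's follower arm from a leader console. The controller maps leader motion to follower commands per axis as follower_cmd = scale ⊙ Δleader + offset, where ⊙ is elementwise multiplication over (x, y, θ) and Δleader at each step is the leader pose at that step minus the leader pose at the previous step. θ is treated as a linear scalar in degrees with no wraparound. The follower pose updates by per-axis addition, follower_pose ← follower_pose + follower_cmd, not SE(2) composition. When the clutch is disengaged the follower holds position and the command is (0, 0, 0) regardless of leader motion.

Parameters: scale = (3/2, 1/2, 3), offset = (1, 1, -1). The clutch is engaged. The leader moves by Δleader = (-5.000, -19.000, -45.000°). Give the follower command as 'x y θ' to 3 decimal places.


-6.500 -8.500 -136.000

axis x: 3/2·-5.000 + 1 = -6.500
axis y: 1/2·-19.000 + 1 = -8.500
axis θ: 3·-45.000 + -1 = -136.000


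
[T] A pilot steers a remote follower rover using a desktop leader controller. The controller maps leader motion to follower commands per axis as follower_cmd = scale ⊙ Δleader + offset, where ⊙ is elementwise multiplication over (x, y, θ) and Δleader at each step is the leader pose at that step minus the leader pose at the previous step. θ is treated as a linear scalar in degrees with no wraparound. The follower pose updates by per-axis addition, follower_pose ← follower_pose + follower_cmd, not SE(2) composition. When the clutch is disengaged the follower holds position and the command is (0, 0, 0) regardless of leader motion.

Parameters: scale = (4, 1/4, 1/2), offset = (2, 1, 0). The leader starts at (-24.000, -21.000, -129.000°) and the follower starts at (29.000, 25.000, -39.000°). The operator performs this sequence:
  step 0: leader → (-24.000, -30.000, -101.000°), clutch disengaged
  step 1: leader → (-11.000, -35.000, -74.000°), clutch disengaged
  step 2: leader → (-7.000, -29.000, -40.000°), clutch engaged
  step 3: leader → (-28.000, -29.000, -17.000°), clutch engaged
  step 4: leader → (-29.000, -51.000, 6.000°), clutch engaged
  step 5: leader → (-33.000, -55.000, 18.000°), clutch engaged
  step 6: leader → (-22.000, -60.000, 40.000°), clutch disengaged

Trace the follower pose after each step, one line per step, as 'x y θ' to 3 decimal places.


29.000 25.000 -39.000
29.000 25.000 -39.000
47.000 27.500 -22.000
-35.000 28.500 -10.500
-37.000 24.000 1.000
-51.000 24.000 7.000
-51.000 24.000 7.000

step 0: Δleader=(0.000, -9.000, 28.000°), disengaged; cmd=(0,0,0) → follower holds at (29.000, 25.000, -39.000°)
step 1: Δleader=(13.000, -5.000, 27.000°), disengaged; cmd=(0,0,0) → follower holds at (29.000, 25.000, -39.000°)
step 2: Δleader=(4.000, 6.000, 34.000°), engaged; cmd=(18.000, 2.500, 17.000°) → follower=(47.000, 27.500, -22.000°)
step 3: Δleader=(-21.000, 0.000, 23.000°), engaged; cmd=(-82.000, 1.000, 11.500°) → follower=(-35.000, 28.500, -10.500°)
step 4: Δleader=(-1.000, -22.000, 23.000°), engaged; cmd=(-2.000, -4.500, 11.500°) → follower=(-37.000, 24.000, 1.000°)
step 5: Δleader=(-4.000, -4.000, 12.000°), engaged; cmd=(-14.000, 0.000, 6.000°) → follower=(-51.000, 24.000, 7.000°)
step 6: Δleader=(11.000, -5.000, 22.000°), disengaged; cmd=(0,0,0) → follower holds at (-51.000, 24.000, 7.000°)
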